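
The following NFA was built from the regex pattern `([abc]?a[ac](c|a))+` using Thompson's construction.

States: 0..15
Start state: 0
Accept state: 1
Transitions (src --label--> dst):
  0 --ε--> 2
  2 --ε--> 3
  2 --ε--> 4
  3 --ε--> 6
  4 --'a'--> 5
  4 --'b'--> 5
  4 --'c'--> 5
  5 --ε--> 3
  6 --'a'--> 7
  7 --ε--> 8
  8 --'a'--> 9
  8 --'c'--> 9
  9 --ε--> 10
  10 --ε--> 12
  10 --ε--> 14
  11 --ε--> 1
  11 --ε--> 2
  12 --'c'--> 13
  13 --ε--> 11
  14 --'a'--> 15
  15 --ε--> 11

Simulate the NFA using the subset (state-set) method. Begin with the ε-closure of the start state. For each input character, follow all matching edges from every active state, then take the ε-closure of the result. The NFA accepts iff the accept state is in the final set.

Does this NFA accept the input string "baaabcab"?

initial (ε-close {0}): {0,2,3,4,6}
'b' @ 1: {3,5,6}
'a' @ 2: {7,8}
'a' @ 3: {9,10,12,14}
'a' @ 4: {1,2,3,4,6,11,15}  (accept∈set)
'b' @ 5: {3,5,6}
'c' @ 6: {}  — dead — no transitions
rest 'ab' ignored (set empty)
final: {}; accept 1 not in set

Answer: REJECT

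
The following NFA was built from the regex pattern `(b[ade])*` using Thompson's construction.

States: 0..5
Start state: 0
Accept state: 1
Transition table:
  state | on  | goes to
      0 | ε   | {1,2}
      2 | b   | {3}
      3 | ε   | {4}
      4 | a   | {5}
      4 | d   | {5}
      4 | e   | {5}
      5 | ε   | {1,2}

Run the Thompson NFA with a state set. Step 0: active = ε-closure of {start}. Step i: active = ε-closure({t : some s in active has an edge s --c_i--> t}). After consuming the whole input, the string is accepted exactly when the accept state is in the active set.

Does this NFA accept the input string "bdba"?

initial (ε-close {0}): {0,1,2}
'b' @ 1: {3,4}
'd' @ 2: {1,2,5}  (accept∈set)
'b' @ 3: {3,4}
'a' @ 4: {1,2,5}  (accept∈set)
final: {1,2,5}; accept 1 in set

Answer: ACCEPT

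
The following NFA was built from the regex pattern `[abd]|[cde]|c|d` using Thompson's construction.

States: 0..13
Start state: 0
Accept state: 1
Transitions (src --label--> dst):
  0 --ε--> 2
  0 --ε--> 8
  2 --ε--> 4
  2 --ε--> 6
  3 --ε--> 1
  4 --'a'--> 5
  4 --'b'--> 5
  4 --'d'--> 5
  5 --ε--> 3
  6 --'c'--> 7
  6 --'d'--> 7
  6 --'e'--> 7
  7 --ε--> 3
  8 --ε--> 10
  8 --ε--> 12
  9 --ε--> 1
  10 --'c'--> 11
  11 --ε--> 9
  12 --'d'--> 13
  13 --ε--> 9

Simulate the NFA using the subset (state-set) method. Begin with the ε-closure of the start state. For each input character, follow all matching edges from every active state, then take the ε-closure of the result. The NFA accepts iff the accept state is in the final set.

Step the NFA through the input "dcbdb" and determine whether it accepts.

Answer: REJECT

Trace:
S₀ = ε-closure({0}) = {0,2,4,6,8,10,12}
'd' @ 1: {1,3,5,7,9,13}  (accept∈set)
'c' @ 2: {}  — no active states
rest 'bdb' ignored (set empty)
end set {} — state 1 not in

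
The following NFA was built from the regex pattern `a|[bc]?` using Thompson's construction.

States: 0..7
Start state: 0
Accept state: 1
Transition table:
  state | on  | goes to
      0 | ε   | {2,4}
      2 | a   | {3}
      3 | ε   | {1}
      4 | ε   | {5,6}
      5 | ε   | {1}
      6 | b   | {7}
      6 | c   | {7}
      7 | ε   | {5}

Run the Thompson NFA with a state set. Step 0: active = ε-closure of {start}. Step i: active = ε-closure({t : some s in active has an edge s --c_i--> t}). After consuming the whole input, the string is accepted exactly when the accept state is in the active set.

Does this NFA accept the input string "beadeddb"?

initial (ε-close {0}): {0,1,2,4,5,6}
'b' @ 1: {1,5,7}  [accepting]
'e' @ 2: {}  — state set empty
rest 'adeddb' ignored (set empty)
final: {}; accept 1 not in set

Answer: REJECT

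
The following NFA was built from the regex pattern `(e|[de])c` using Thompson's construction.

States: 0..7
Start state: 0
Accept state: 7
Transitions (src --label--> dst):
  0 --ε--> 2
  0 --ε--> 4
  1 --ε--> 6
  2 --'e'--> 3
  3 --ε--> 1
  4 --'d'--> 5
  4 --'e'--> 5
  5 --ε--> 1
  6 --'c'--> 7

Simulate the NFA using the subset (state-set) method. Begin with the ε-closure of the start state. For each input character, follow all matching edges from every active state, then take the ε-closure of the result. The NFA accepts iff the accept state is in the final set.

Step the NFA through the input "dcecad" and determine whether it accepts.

Answer: REJECT

Steps:
start: ε-closure({0}) = {0,2,4}
'd' @ 1: {1,5,6}
'c' @ 2: {7}  (accept∈set)
'e' @ 3: {}  — no active states
rest 'cad' ignored (set empty)
end set {} — state 7 not in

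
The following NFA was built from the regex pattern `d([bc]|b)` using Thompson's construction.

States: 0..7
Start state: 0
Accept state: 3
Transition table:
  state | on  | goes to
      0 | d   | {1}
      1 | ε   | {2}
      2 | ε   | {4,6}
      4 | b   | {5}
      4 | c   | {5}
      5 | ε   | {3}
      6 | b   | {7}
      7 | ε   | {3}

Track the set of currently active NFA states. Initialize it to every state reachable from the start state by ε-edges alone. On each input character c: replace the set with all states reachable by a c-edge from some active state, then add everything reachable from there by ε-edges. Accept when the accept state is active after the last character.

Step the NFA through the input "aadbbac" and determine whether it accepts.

initial (ε-close {0}): {0}
'a' @ 1: {}  — no active states
rest 'adbbac' ignored (set empty)
final: {}; accept 3 not in set

Answer: REJECT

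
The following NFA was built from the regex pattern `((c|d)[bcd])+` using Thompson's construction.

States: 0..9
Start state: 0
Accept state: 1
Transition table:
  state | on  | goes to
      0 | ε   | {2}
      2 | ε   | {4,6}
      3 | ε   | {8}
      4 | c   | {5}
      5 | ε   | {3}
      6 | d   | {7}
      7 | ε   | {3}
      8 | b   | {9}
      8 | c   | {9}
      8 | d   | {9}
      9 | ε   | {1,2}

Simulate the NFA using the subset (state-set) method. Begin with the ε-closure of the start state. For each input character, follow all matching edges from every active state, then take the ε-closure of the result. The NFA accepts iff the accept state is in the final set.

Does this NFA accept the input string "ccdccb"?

start: ε-closure({0}) = {0,2,4,6}
'c' @ 1: {3,5,8}
'c' @ 2: {1,2,4,6,9}  (accept∈set)
'd' @ 3: {3,7,8}
'c' @ 4: {1,2,4,6,9}  (accept∈set)
'c' @ 5: {3,5,8}
'b' @ 6: {1,2,4,6,9}  (accept∈set)
final: {1,2,4,6,9}; accept 1 in set

Answer: ACCEPT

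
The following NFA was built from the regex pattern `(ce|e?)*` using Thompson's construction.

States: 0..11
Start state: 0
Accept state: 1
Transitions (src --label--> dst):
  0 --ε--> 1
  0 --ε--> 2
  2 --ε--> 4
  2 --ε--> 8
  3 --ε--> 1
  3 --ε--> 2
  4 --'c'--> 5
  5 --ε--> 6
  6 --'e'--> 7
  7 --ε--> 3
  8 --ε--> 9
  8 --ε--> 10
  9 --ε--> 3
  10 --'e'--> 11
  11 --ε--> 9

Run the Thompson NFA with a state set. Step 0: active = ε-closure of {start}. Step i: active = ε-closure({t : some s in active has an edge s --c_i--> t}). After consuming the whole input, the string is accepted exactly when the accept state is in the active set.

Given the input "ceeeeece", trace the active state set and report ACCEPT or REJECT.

Answer: ACCEPT

Steps:
initial (ε-close {0}): {0,1,2,3,4,8,9,10}
'c' @ 1: {5,6}
'e' @ 2: {1,2,3,4,7,8,9,10}  ✓accept
'e' @ 3: {1,2,3,4,8,9,10,11}  ✓accept
'e' @ 4: {1,2,3,4,8,9,10,11}  ✓accept
'e' @ 5: {1,2,3,4,8,9,10,11}  ✓accept
'e' @ 6: {1,2,3,4,8,9,10,11}  ✓accept
'c' @ 7: {5,6}
'e' @ 8: {1,2,3,4,7,8,9,10}  ✓accept
end set {1,2,3,4,7,8,9,10} — state 1 in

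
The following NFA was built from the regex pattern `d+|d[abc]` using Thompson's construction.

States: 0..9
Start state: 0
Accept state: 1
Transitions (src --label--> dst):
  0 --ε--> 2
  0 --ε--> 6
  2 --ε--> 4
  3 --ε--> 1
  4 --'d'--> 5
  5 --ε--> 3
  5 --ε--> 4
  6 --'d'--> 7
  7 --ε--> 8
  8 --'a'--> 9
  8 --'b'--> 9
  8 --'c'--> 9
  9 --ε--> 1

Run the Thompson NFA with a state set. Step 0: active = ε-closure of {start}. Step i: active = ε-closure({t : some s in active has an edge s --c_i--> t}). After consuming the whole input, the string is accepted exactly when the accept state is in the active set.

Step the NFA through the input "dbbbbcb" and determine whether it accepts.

Answer: REJECT

Trace:
start: ε-closure({0}) = {0,2,4,6}
'd' @ 1: {1,3,4,5,7,8}  (accept∈set)
'b' @ 2: {1,9}  (accept∈set)
'b' @ 3: {}  — dead — no transitions
rest 'bbcb' ignored (set empty)
end set {} — state 1 not in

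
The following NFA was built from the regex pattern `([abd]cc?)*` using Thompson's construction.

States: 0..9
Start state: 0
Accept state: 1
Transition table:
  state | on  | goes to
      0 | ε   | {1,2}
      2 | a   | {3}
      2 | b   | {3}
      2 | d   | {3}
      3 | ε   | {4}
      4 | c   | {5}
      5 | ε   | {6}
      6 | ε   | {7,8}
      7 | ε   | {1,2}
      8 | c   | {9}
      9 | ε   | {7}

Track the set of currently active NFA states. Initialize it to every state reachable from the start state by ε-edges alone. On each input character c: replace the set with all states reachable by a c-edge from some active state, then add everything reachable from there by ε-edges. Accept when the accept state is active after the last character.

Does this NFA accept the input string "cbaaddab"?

start: ε-closure({0}) = {0,1,2}
'c' @ 1: {}  — state set empty
rest 'baaddab' ignored (set empty)
end set {} — state 1 not in

Answer: REJECT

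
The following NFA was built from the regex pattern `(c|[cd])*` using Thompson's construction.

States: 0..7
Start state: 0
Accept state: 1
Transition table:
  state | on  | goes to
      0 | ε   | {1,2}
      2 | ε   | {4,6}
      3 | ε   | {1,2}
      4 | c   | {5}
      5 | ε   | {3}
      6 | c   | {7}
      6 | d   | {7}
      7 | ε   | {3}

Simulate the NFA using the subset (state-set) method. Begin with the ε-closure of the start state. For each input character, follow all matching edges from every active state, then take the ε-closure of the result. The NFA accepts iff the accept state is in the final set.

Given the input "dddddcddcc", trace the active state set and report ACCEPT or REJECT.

Answer: ACCEPT

Derivation:
start: ε-closure({0}) = {0,1,2,4,6}
'd' @ 1: {1,2,3,4,6,7}  (accept∈set)
'd' @ 2: {1,2,3,4,6,7}  (accept∈set)
'd' @ 3: {1,2,3,4,6,7}  (accept∈set)
'd' @ 4: {1,2,3,4,6,7}  (accept∈set)
'd' @ 5: {1,2,3,4,6,7}  (accept∈set)
'c' @ 6: {1,2,3,4,5,6,7}  (accept∈set)
'd' @ 7: {1,2,3,4,6,7}  (accept∈set)
'd' @ 8: {1,2,3,4,6,7}  (accept∈set)
'c' @ 9: {1,2,3,4,5,6,7}  (accept∈set)
'c' @ 10: {1,2,3,4,5,6,7}  (accept∈set)
after full input: {1,2,3,4,5,6,7}  (accept=1 in)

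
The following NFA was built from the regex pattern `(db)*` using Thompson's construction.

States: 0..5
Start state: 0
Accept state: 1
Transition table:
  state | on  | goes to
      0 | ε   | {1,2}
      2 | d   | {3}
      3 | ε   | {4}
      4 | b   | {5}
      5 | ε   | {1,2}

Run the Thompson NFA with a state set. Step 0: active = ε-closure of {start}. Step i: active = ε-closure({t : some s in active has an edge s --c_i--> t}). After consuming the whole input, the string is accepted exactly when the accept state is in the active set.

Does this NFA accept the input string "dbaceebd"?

Answer: REJECT

Trace:
S₀ = ε-closure({0}) = {0,1,2}
'd' @ 1: {3,4}
'b' @ 2: {1,2,5}  (accept∈set)
'a' @ 3: {}  — state set empty
rest 'ceebd' ignored (set empty)
final: {}; accept 1 not in set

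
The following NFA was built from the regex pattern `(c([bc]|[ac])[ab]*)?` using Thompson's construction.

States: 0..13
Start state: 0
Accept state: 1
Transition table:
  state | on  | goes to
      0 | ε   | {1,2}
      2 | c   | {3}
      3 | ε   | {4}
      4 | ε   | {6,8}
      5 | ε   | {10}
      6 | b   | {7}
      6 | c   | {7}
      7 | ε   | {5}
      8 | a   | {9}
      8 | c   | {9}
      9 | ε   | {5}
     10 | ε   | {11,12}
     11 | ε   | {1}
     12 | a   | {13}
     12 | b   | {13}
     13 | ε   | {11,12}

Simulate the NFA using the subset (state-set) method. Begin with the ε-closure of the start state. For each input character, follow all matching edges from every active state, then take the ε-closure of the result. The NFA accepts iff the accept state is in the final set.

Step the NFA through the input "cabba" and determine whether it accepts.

S₀ = ε-closure({0}) = {0,1,2}
'c' @ 1: {3,4,6,8}
'a' @ 2: {1,5,9,10,11,12}  [accepting]
'b' @ 3: {1,11,12,13}  [accepting]
'b' @ 4: {1,11,12,13}  [accepting]
'a' @ 5: {1,11,12,13}  [accepting]
final: {1,11,12,13}; accept 1 in set

Answer: ACCEPT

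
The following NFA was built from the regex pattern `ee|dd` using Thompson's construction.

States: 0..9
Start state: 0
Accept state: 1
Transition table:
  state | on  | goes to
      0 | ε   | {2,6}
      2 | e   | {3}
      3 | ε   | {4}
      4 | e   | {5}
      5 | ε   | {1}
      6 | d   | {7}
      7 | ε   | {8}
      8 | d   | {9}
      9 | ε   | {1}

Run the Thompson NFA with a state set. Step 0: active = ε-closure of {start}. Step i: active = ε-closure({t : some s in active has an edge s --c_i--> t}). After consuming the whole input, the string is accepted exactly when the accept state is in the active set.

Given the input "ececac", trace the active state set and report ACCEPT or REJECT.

Answer: REJECT

Derivation:
S₀ = ε-closure({0}) = {0,2,6}
'e' @ 1: {3,4}
'c' @ 2: {}  — no active states
rest 'ecac' ignored (set empty)
after full input: {}  (accept=1 not in)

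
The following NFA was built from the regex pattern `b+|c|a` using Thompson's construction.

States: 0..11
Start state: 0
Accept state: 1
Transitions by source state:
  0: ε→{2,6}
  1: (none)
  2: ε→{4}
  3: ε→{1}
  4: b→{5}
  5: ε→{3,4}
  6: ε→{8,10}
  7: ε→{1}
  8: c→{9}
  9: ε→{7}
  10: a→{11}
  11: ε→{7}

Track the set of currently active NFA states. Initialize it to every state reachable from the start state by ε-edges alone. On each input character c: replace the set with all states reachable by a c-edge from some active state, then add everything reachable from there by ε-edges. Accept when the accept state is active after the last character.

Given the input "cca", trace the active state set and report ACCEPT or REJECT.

S₀ = ε-closure({0}) = {0,2,4,6,8,10}
'c' @ 1: {1,7,9}  (accept∈set)
'c' @ 2: {}  — no active states
rest 'a' ignored (set empty)
after full input: {}  (accept=1 not in)

Answer: REJECT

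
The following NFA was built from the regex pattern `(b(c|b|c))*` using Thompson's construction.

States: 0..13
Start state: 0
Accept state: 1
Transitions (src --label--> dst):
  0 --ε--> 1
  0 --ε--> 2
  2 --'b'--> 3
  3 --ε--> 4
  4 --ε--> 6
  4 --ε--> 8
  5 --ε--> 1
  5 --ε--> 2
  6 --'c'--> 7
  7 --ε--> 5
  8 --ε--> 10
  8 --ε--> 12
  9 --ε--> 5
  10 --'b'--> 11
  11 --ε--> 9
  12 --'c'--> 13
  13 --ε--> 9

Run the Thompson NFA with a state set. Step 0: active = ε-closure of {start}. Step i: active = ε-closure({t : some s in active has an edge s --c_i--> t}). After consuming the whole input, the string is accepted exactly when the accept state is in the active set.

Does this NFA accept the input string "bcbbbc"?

Answer: ACCEPT

Derivation:
start: ε-closure({0}) = {0,1,2}
'b' @ 1: {3,4,6,8,10,12}
'c' @ 2: {1,2,5,7,9,13}  (accept∈set)
'b' @ 3: {3,4,6,8,10,12}
'b' @ 4: {1,2,5,9,11}  (accept∈set)
'b' @ 5: {3,4,6,8,10,12}
'c' @ 6: {1,2,5,7,9,13}  (accept∈set)
after full input: {1,2,5,7,9,13}  (accept=1 in)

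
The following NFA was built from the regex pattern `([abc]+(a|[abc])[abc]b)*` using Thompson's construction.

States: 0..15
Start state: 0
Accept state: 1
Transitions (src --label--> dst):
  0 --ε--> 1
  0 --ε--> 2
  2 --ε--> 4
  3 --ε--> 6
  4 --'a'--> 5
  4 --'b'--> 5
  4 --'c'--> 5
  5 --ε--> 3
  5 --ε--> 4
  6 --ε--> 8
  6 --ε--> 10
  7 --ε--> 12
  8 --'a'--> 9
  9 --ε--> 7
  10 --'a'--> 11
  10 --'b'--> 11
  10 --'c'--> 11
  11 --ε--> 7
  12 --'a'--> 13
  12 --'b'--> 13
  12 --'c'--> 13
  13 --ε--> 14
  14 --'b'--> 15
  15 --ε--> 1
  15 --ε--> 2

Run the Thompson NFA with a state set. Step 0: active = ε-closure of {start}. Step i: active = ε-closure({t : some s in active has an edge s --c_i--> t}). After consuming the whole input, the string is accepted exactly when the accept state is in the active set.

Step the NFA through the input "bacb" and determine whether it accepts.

Answer: ACCEPT

Derivation:
initial (ε-close {0}): {0,1,2,4}
'b' @ 1: {3,4,5,6,8,10}
'a' @ 2: {3,4,5,6,7,8,9,10,11,12}
'c' @ 3: {3,4,5,6,7,8,10,11,12,13,14}
'b' @ 4: {1,2,3,4,5,6,7,8,10,11,12,13,14,15}  [accepting]
end set {1,2,3,4,5,6,7,8,10,11,12,13,14,15} — state 1 in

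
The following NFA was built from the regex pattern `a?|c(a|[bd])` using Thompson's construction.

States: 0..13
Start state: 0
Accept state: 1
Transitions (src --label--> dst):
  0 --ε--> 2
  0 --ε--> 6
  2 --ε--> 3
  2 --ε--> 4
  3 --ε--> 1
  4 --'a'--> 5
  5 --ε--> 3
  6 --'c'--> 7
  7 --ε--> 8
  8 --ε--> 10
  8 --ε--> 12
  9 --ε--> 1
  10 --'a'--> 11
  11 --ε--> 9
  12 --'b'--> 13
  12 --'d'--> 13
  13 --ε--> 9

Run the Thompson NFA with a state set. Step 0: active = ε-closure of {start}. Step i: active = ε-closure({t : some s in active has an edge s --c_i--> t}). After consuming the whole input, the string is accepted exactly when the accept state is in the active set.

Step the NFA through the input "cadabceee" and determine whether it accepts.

start: ε-closure({0}) = {0,1,2,3,4,6}
'c' @ 1: {7,8,10,12}
'a' @ 2: {1,9,11}  ✓accept
'd' @ 3: {}  — state set empty
rest 'abceee' ignored (set empty)
final: {}; accept 1 not in set

Answer: REJECT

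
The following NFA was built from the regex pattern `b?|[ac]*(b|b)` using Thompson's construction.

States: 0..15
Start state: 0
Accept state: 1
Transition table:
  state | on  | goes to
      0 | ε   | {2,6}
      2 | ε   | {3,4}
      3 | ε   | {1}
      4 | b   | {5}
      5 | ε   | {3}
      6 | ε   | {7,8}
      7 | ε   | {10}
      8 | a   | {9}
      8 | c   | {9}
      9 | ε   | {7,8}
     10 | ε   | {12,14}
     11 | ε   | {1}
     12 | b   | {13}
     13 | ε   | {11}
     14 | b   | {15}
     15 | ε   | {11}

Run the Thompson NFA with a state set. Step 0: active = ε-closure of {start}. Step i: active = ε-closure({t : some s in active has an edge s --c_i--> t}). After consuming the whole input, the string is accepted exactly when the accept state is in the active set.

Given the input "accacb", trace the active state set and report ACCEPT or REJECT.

Answer: ACCEPT

Steps:
start: ε-closure({0}) = {0,1,2,3,4,6,7,8,10,12,14}
'a' @ 1: {7,8,9,10,12,14}
'c' @ 2: {7,8,9,10,12,14}
'c' @ 3: {7,8,9,10,12,14}
'a' @ 4: {7,8,9,10,12,14}
'c' @ 5: {7,8,9,10,12,14}
'b' @ 6: {1,11,13,15}  ✓accept
final: {1,11,13,15}; accept 1 in set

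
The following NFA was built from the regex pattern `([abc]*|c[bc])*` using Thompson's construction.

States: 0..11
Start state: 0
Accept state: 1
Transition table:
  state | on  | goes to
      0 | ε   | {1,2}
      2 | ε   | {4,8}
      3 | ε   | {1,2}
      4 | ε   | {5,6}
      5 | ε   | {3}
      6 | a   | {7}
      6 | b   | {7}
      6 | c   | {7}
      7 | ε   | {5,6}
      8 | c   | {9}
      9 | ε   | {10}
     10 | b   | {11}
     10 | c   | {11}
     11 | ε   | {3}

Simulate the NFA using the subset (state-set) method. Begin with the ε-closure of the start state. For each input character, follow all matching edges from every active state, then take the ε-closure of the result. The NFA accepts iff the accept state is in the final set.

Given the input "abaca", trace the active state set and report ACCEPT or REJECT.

S₀ = ε-closure({0}) = {0,1,2,3,4,5,6,8}
'a' @ 1: {1,2,3,4,5,6,7,8}  [accepting]
'b' @ 2: {1,2,3,4,5,6,7,8}  [accepting]
'a' @ 3: {1,2,3,4,5,6,7,8}  [accepting]
'c' @ 4: {1,2,3,4,5,6,7,8,9,10}  [accepting]
'a' @ 5: {1,2,3,4,5,6,7,8}  [accepting]
final: {1,2,3,4,5,6,7,8}; accept 1 in set

Answer: ACCEPT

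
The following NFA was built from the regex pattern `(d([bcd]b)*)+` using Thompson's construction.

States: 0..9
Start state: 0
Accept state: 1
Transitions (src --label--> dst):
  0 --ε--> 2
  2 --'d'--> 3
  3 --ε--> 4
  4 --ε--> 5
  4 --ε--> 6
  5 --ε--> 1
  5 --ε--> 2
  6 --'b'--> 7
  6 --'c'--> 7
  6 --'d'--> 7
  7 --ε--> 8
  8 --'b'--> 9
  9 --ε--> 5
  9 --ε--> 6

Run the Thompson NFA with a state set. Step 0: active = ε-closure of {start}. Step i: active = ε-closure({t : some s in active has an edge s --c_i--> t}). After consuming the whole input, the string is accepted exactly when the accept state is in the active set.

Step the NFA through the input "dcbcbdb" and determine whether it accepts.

S₀ = ε-closure({0}) = {0,2}
'd' @ 1: {1,2,3,4,5,6}  ✓accept
'c' @ 2: {7,8}
'b' @ 3: {1,2,5,6,9}  ✓accept
'c' @ 4: {7,8}
'b' @ 5: {1,2,5,6,9}  ✓accept
'd' @ 6: {1,2,3,4,5,6,7,8}  ✓accept
'b' @ 7: {1,2,5,6,7,8,9}  ✓accept
final: {1,2,5,6,7,8,9}; accept 1 in set

Answer: ACCEPT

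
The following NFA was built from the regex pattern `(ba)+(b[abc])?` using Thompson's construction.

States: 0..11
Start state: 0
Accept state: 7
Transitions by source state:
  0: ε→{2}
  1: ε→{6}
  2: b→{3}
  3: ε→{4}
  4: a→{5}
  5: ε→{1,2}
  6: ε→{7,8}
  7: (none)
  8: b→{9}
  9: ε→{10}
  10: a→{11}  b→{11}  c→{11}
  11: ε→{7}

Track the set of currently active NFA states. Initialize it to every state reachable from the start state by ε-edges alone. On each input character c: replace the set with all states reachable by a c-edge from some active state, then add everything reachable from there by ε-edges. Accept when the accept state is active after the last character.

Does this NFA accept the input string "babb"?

Answer: ACCEPT

Trace:
initial (ε-close {0}): {0,2}
'b' @ 1: {3,4}
'a' @ 2: {1,2,5,6,7,8}  [accepting]
'b' @ 3: {3,4,9,10}
'b' @ 4: {7,11}  [accepting]
end set {7,11} — state 7 in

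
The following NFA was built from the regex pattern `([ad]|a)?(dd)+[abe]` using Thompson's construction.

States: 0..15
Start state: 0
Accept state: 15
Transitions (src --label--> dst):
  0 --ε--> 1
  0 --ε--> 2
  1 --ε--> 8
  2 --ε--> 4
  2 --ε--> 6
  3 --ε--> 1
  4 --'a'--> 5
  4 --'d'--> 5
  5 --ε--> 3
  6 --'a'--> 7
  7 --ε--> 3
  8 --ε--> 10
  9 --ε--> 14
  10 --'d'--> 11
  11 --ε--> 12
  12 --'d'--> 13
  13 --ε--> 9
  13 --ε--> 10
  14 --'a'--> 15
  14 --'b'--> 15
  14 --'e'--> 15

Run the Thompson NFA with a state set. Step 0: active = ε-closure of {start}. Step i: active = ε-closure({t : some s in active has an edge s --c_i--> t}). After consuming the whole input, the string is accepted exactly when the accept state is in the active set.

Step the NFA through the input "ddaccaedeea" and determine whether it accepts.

Answer: REJECT

Derivation:
start: ε-closure({0}) = {0,1,2,4,6,8,10}
'd' @ 1: {1,3,5,8,10,11,12}
'd' @ 2: {9,10,11,12,13,14}
'a' @ 3: {15}  (accept∈set)
'c' @ 4: {}  — dead — no transitions
rest 'caedeea' ignored (set empty)
after full input: {}  (accept=15 not in)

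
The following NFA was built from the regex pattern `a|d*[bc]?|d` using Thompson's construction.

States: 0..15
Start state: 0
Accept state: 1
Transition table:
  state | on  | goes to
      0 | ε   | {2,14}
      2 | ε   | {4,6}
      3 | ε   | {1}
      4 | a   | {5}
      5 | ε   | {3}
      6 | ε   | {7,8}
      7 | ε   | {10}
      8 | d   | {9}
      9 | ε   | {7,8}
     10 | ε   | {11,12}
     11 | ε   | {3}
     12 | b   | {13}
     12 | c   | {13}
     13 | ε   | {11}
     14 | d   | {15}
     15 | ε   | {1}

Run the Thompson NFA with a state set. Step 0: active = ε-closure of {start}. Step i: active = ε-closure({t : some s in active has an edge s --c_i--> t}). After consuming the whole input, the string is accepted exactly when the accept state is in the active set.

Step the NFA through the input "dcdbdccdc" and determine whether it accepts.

Answer: REJECT

Derivation:
start: ε-closure({0}) = {0,1,2,3,4,6,7,8,10,11,12,14}
'd' @ 1: {1,3,7,8,9,10,11,12,15}  ✓accept
'c' @ 2: {1,3,11,13}  ✓accept
'd' @ 3: {}  — dead — no transitions
rest 'bdccdc' ignored (set empty)
final: {}; accept 1 not in set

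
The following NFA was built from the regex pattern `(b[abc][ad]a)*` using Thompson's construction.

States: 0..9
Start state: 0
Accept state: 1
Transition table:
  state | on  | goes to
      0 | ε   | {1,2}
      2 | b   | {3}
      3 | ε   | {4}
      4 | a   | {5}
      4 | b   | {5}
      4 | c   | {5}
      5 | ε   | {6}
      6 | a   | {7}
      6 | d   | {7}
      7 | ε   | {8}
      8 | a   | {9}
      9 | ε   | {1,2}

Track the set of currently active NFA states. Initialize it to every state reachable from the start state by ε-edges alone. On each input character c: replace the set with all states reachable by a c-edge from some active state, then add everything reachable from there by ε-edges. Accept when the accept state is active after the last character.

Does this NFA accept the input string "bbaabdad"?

Answer: REJECT

Steps:
initial (ε-close {0}): {0,1,2}
'b' @ 1: {3,4}
'b' @ 2: {5,6}
'a' @ 3: {7,8}
'a' @ 4: {1,2,9}  ✓accept
'b' @ 5: {3,4}
'd' @ 6: {}  — no active states
rest 'ad' ignored (set empty)
end set {} — state 1 not in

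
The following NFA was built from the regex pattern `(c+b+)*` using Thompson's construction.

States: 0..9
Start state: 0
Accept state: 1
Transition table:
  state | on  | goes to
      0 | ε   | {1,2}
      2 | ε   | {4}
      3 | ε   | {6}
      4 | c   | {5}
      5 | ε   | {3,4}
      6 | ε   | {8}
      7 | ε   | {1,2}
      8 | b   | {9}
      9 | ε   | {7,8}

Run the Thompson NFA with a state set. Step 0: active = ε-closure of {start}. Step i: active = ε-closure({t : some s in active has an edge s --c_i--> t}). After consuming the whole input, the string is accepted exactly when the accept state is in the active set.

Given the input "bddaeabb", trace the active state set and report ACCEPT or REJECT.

Answer: REJECT

Derivation:
S₀ = ε-closure({0}) = {0,1,2,4}
'b' @ 1: {}  — no active states
rest 'ddaeabb' ignored (set empty)
final: {}; accept 1 not in set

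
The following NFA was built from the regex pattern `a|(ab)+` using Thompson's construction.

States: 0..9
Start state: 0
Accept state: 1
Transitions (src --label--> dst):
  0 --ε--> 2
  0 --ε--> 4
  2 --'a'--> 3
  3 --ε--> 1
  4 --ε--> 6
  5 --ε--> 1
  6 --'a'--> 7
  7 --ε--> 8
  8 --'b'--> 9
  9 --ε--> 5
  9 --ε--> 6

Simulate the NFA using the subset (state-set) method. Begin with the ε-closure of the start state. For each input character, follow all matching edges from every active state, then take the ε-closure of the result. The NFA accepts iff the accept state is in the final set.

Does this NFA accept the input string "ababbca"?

initial (ε-close {0}): {0,2,4,6}
'a' @ 1: {1,3,7,8}  [accepting]
'b' @ 2: {1,5,6,9}  [accepting]
'a' @ 3: {7,8}
'b' @ 4: {1,5,6,9}  [accepting]
'b' @ 5: {}  — no active states
rest 'ca' ignored (set empty)
final: {}; accept 1 not in set

Answer: REJECT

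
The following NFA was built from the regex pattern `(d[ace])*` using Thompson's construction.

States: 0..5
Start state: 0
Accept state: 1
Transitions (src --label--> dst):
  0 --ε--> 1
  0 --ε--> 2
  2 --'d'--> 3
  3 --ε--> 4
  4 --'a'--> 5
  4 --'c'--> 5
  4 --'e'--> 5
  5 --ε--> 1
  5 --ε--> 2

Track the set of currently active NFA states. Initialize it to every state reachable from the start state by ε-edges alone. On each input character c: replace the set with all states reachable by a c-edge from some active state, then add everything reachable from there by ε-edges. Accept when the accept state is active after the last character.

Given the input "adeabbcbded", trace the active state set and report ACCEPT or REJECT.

start: ε-closure({0}) = {0,1,2}
'a' @ 1: {}  — dead — no transitions
rest 'deabbcbded' ignored (set empty)
end set {} — state 1 not in

Answer: REJECT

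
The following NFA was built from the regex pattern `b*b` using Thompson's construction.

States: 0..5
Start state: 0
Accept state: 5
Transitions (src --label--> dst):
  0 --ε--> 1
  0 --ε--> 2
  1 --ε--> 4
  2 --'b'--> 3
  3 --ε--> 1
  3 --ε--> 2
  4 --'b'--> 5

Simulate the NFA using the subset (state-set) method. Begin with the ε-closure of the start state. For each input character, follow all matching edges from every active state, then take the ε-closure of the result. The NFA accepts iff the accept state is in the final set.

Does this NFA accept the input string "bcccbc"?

Answer: REJECT

Derivation:
initial (ε-close {0}): {0,1,2,4}
'b' @ 1: {1,2,3,4,5}  [accepting]
'c' @ 2: {}  — state set empty
rest 'ccbc' ignored (set empty)
final: {}; accept 5 not in set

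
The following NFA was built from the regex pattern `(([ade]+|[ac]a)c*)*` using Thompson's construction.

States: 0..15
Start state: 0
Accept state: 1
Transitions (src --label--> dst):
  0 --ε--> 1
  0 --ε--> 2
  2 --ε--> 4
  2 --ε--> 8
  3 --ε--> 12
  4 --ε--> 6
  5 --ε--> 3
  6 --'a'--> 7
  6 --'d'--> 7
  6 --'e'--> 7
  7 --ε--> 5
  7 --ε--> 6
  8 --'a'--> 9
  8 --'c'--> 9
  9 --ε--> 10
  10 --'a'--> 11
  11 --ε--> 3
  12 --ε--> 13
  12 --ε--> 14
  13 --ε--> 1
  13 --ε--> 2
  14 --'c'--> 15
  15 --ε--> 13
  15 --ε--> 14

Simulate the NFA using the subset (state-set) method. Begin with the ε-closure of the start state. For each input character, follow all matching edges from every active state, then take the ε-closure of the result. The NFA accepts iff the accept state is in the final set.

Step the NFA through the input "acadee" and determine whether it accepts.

Answer: ACCEPT

Trace:
initial (ε-close {0}): {0,1,2,4,6,8}
'a' @ 1: {1,2,3,4,5,6,7,8,9,10,12,13,14}  [accepting]
'c' @ 2: {1,2,4,6,8,9,10,13,14,15}  [accepting]
'a' @ 3: {1,2,3,4,5,6,7,8,9,10,11,12,13,14}  [accepting]
'd' @ 4: {1,2,3,4,5,6,7,8,12,13,14}  [accepting]
'e' @ 5: {1,2,3,4,5,6,7,8,12,13,14}  [accepting]
'e' @ 6: {1,2,3,4,5,6,7,8,12,13,14}  [accepting]
final: {1,2,3,4,5,6,7,8,12,13,14}; accept 1 in set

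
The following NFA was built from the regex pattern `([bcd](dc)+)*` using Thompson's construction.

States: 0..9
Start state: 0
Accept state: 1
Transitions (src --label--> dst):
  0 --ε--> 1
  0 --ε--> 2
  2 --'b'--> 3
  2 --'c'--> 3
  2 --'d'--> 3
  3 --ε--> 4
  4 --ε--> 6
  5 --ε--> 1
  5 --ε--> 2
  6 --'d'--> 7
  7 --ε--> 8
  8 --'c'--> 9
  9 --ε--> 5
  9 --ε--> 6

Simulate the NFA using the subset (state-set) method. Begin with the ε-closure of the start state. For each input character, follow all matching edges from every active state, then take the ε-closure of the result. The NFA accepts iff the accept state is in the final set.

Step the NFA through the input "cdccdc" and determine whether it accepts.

Answer: ACCEPT

Trace:
start: ε-closure({0}) = {0,1,2}
'c' @ 1: {3,4,6}
'd' @ 2: {7,8}
'c' @ 3: {1,2,5,6,9}  [accepting]
'c' @ 4: {3,4,6}
'd' @ 5: {7,8}
'c' @ 6: {1,2,5,6,9}  [accepting]
final: {1,2,5,6,9}; accept 1 in set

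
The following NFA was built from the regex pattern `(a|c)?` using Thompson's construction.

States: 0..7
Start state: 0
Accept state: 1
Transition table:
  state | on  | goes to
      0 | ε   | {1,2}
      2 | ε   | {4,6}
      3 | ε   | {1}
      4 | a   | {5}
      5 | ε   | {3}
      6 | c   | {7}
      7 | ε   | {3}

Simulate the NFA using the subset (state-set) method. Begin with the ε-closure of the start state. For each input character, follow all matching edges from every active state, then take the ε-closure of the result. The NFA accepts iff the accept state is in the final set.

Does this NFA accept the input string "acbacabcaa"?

Answer: REJECT

Trace:
start: ε-closure({0}) = {0,1,2,4,6}
'a' @ 1: {1,3,5}  (accept∈set)
'c' @ 2: {}  — dead — no transitions
rest 'bacabcaa' ignored (set empty)
after full input: {}  (accept=1 not in)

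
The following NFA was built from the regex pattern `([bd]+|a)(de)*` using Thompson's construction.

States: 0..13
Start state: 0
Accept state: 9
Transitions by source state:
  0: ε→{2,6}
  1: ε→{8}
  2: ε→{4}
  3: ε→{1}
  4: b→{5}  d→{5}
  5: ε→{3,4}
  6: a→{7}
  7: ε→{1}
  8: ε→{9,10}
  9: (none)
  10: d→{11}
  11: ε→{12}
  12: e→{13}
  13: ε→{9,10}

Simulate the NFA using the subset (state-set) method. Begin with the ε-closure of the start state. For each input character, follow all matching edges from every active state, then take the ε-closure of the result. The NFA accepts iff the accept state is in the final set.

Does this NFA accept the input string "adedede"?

Answer: ACCEPT

Trace:
start: ε-closure({0}) = {0,2,4,6}
'a' @ 1: {1,7,8,9,10}  ✓accept
'd' @ 2: {11,12}
'e' @ 3: {9,10,13}  ✓accept
'd' @ 4: {11,12}
'e' @ 5: {9,10,13}  ✓accept
'd' @ 6: {11,12}
'e' @ 7: {9,10,13}  ✓accept
after full input: {9,10,13}  (accept=9 in)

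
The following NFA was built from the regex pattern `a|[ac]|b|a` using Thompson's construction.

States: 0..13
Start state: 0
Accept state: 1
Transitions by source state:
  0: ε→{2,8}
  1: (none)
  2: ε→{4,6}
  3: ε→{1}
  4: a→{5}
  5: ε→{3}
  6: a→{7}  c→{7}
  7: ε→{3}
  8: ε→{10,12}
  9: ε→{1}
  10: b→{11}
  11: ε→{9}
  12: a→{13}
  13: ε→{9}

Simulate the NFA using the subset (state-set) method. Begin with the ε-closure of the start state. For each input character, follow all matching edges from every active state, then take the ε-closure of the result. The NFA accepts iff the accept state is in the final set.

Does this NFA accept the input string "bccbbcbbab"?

initial (ε-close {0}): {0,2,4,6,8,10,12}
'b' @ 1: {1,9,11}  [accepting]
'c' @ 2: {}  — state set empty
rest 'cbbcbbab' ignored (set empty)
end set {} — state 1 not in

Answer: REJECT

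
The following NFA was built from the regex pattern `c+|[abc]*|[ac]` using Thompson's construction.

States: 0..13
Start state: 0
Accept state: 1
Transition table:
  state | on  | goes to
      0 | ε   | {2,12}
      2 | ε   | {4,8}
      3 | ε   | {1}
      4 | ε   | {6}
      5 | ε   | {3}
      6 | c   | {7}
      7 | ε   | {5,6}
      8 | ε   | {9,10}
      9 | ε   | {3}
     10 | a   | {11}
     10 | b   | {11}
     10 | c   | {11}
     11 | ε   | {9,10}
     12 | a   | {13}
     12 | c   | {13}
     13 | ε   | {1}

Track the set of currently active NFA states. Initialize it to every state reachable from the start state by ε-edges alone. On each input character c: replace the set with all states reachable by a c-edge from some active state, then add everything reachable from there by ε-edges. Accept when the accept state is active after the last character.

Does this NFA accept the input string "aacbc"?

Answer: ACCEPT

Derivation:
S₀ = ε-closure({0}) = {0,1,2,3,4,6,8,9,10,12}
'a' @ 1: {1,3,9,10,11,13}  ✓accept
'a' @ 2: {1,3,9,10,11}  ✓accept
'c' @ 3: {1,3,9,10,11}  ✓accept
'b' @ 4: {1,3,9,10,11}  ✓accept
'c' @ 5: {1,3,9,10,11}  ✓accept
after full input: {1,3,9,10,11}  (accept=1 in)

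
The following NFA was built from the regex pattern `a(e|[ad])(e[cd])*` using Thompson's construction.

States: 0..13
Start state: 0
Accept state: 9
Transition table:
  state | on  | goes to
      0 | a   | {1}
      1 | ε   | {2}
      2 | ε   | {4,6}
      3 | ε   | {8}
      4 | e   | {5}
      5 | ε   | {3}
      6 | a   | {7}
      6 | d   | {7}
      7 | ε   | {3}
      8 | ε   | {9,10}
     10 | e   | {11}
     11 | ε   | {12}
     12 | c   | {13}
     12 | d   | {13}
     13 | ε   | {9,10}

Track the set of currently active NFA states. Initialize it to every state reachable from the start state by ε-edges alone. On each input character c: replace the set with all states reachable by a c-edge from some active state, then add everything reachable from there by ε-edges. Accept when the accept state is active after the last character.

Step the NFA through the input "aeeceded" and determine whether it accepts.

start: ε-closure({0}) = {0}
'a' @ 1: {1,2,4,6}
'e' @ 2: {3,5,8,9,10}  ✓accept
'e' @ 3: {11,12}
'c' @ 4: {9,10,13}  ✓accept
'e' @ 5: {11,12}
'd' @ 6: {9,10,13}  ✓accept
'e' @ 7: {11,12}
'd' @ 8: {9,10,13}  ✓accept
final: {9,10,13}; accept 9 in set

Answer: ACCEPT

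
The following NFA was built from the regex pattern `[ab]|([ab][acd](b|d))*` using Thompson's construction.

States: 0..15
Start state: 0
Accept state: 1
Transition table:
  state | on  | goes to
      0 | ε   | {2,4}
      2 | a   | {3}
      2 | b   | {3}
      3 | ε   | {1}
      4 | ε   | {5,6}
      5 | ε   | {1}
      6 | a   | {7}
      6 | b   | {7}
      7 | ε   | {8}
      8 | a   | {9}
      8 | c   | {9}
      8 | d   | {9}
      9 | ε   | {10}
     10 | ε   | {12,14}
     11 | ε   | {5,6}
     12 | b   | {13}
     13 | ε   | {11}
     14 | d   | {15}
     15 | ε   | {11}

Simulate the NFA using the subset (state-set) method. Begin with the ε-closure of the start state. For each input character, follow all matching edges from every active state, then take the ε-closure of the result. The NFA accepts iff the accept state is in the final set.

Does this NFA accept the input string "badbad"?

S₀ = ε-closure({0}) = {0,1,2,4,5,6}
'b' @ 1: {1,3,7,8}  ✓accept
'a' @ 2: {9,10,12,14}
'd' @ 3: {1,5,6,11,15}  ✓accept
'b' @ 4: {7,8}
'a' @ 5: {9,10,12,14}
'd' @ 6: {1,5,6,11,15}  ✓accept
end set {1,5,6,11,15} — state 1 in

Answer: ACCEPT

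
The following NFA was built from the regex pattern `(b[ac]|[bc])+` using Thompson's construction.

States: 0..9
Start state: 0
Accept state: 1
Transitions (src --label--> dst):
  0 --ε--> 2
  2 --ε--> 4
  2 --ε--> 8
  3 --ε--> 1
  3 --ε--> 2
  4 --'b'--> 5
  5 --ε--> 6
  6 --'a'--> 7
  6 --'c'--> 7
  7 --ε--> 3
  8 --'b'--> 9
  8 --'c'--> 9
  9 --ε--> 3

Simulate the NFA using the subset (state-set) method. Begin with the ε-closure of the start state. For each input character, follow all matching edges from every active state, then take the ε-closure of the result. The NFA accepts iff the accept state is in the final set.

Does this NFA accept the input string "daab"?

Answer: REJECT

Derivation:
start: ε-closure({0}) = {0,2,4,8}
'd' @ 1: {}  — dead — no transitions
rest 'aab' ignored (set empty)
after full input: {}  (accept=1 not in)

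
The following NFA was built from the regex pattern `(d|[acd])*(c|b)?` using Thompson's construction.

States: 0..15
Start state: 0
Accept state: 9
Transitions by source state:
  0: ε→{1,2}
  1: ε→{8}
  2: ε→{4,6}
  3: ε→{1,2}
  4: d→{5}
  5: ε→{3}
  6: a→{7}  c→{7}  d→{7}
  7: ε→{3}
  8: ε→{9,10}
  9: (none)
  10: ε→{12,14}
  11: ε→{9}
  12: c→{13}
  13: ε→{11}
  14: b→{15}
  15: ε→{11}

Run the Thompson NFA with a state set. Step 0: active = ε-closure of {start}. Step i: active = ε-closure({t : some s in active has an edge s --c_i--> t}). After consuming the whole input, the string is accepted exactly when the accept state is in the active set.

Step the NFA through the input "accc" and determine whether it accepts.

initial (ε-close {0}): {0,1,2,4,6,8,9,10,12,14}
'a' @ 1: {1,2,3,4,6,7,8,9,10,12,14}  (accept∈set)
'c' @ 2: {1,2,3,4,6,7,8,9,10,11,12,13,14}  (accept∈set)
'c' @ 3: {1,2,3,4,6,7,8,9,10,11,12,13,14}  (accept∈set)
'c' @ 4: {1,2,3,4,6,7,8,9,10,11,12,13,14}  (accept∈set)
after full input: {1,2,3,4,6,7,8,9,10,11,12,13,14}  (accept=9 in)

Answer: ACCEPT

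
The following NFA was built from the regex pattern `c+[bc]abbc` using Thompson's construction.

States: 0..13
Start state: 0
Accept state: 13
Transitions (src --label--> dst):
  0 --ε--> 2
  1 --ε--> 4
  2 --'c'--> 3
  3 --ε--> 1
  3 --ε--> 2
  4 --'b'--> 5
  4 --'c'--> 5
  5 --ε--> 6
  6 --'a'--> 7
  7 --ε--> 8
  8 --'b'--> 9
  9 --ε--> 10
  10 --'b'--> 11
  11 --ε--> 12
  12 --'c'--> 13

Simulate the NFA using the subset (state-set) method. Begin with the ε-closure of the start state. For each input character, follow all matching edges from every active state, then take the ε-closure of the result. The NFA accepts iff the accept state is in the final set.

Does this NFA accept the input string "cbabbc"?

Answer: ACCEPT

Trace:
S₀ = ε-closure({0}) = {0,2}
'c' @ 1: {1,2,3,4}
'b' @ 2: {5,6}
'a' @ 3: {7,8}
'b' @ 4: {9,10}
'b' @ 5: {11,12}
'c' @ 6: {13}  (accept∈set)
after full input: {13}  (accept=13 in)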